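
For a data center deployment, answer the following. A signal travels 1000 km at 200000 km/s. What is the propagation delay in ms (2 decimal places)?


Given: distance = 1000 km, speed = 200000 km/s
Delay = distance / speed = 1000 / 200000 seconds
Delay in ms = 1000 * 1000 / 200000
Delay = 5.0000 ms
Rounded to 2 dp = 5.00 ms

5.00


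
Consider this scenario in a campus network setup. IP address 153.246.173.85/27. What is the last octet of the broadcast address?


Given: IP = 153.246.173.85, prefix = /27
Host bits = 32 - 27 = 5
Network last octet = 85 AND mask = 64
Host part size = 2^5 - 1 = 31
Broadcast last octet = 64 OR 31 = 95

95


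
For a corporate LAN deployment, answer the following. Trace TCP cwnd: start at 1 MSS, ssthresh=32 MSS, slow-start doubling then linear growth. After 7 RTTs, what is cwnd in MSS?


RTT 0: cwnd = 1 MSS (initial)
RTT 1: cwnd = 2 MSS (slow start, doubled)
RTT 2: cwnd = 4 MSS (slow start, doubled)
RTT 3: cwnd = 8 MSS (slow start, doubled)
RTT 4: cwnd = 16 MSS (slow start, doubled)
RTT 5: cwnd = 32 MSS (slow start, doubled)
RTT 6: cwnd = 33 MSS (congestion avoidance, +1)
RTT 7: cwnd = 34 MSS (congestion avoidance, +1)

34


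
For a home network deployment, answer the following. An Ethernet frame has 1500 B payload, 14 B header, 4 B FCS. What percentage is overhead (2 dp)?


Given: payload = 1500 B, header = 14 B, trailer = 4 B
Overhead bytes = header + trailer = 14 + 4 = 18
Total frame = payload + overhead = 1500 + 18 = 1518
Overhead % = 18 / 1518 * 100 = 1.1858% -> 1.19% (2 dp)

1.19


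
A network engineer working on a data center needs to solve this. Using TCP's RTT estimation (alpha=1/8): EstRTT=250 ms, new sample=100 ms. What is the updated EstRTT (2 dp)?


Given: EstRTT = 250 ms, SampleRTT = 100 ms, alpha = 1/8
New EstRTT = (1 - alpha) * EstRTT + alpha * SampleRTT
(7/8) * 250 = 218.75
(1/8) * 100 = 12.5
New EstRTT = 218.75 + 12.5 = 231.25 ms -> 231.25 ms (2 dp)

231.25


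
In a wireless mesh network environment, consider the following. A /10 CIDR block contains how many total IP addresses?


Given: CIDR prefix /10
Host bits = 32 - 10 = 22
Total addresses = 2^22 = 4194304

4194304


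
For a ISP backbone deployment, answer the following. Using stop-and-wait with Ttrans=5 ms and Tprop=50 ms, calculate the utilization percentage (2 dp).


Given: Ttrans = 5 ms, Tprop = 50 ms
RTT = 2 * Tprop = 2 * 50 = 100 ms
U = Ttrans / (Ttrans + RTT)
U = 5 / (5 + 100)
U = 5 / 105 = 0.047619
U% = 4.76%

4.76


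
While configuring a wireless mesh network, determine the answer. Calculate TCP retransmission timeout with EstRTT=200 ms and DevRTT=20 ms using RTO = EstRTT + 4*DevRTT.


Given: EstRTT = 200 ms, DevRTT = 20 ms
Timeout = EstRTT + 4 * DevRTT
4 * DevRTT = 4 * 20 = 80
Timeout = 200 + 80 = 280 ms

280


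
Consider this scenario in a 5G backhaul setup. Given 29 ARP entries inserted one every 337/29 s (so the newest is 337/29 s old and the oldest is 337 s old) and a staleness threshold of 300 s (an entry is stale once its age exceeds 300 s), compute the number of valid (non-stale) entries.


Ages are k * 337/29 s for k = 1..29 (spacing = 11.6207 s).
Entry k is valid iff k * 337/29 <= 300 iff k <= 29 * 300 / 337 = 25.8160
n_valid = floor(25.8160) = 25
(n_stale = 29 - 25 = 4)

25


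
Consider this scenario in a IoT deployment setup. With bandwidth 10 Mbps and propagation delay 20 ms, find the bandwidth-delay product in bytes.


Given: bandwidth = 10 Mbps, delay = 20 ms
BDP in bits = 10 * 10^6 * 20 / 1000
BDP in bits = 200000
BDP in bytes = 200000 / 8 = 25000

25000


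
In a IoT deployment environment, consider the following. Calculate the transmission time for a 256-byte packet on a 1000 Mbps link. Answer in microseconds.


Given: packet = 256 bytes, bandwidth = 1000 Mbps
Packet in bits = 256 * 8 = 2048 bits
Bandwidth = 1000 * 10^6 = 1000000000 bps
Time = 2048 / 1000000000 seconds
Time in us = 2048 * 10^6 / 1000000000 = 2.048

2.048


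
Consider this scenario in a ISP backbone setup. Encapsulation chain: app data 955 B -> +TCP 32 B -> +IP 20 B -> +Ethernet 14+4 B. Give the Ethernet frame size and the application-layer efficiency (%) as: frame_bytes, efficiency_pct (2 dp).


TCP segment = 955 + 32 = 987 B
IP packet = 987 + 20 = 1007 B
Ethernet frame = 1007 + 14 + 4 = 1025 B
Efficiency = app / frame = 955 / 1025 = 0.931707 = 93.1707% -> 93.17% (2 dp)

1025, 93.17


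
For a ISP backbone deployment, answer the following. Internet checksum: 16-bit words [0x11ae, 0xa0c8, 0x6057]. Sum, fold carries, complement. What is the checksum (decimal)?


Given words: [0x11ae, 0xa0c8, 0x6057]
Step 1: Sum all words
Raw sum = 4526 + 41160 + 24663 = 70349
Step 2: Fold carry: (4813 + 1) = 4814
One's complement = ~4814 & 0xFFFF = 60721

60721


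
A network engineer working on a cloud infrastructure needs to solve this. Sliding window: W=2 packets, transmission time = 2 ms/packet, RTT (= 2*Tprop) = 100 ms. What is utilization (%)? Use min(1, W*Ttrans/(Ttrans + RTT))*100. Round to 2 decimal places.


Given: W = 2, Ttrans = 2 ms, RTT = 100 ms (= 2 * Tprop, Tprop = 50 ms)
Cycle time = Ttrans + RTT = 2 + 100 = 102 ms (first packet sent until its ACK returns)
W * Ttrans = 2 * 2 = 4 ms of sending per cycle
W * Ttrans / (Ttrans + RTT) = 4 / 102 = 0.039216
U = min(1, 0.039216) = 0.039216
U% = 3.92%

3.92


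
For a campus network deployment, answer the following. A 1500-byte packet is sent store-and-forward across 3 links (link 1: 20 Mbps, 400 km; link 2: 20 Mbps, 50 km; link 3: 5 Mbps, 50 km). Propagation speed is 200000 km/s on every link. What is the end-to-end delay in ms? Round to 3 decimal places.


Packet = 1500 bytes = 12000 bits. Store-and-forward: sum (t_trans + t_prop) per link.
Link 1: t_trans = 12000/(20*10^6) s = 0.6000 ms; t_prop = 400/200000 s = 2.0000 ms; subtotal = 2.6000 ms
Link 2: t_trans = 12000/(20*10^6) s = 0.6000 ms; t_prop = 50/200000 s = 0.2500 ms; subtotal = 0.8500 ms
Link 3: t_trans = 12000/(5*10^6) s = 2.4000 ms; t_prop = 50/200000 s = 0.2500 ms; subtotal = 2.6500 ms
End-to-end = 2.6000 + 0.8500 + 2.6500 = 6.1000 ms -> 6.100 ms (3 dp)

6.100


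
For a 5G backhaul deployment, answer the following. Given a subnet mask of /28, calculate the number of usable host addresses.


Given: subnet mask /28
Host bits = 32 - 28 = 4
Total addresses = 2^4 = 16
Usable hosts = 16 - 2 (network + broadcast) = 14

14


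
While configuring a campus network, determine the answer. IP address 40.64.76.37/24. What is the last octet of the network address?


Given: IP = 40.64.76.37, prefix = /24
Subnet mask = 255.255.255.0
Last octet of IP: 37
Last octet of mask: 0
Network last octet = 37 AND 0 = 0

0


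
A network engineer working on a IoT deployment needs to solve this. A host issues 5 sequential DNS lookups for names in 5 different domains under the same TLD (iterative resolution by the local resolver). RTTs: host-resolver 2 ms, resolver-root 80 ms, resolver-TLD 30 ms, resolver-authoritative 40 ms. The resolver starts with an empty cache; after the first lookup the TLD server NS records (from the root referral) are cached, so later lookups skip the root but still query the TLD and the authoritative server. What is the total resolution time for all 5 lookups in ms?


Lookup 1 (cold cache): local + root + TLD + auth = 2 + 80 + 30 + 40 = 152 ms
Lookups 2..5 (TLD NS cached -> skip root; new domain -> still ask TLD and auth): local + TLD + auth = 2 + 30 + 40 = 72 ms each
Remaining 4 lookups: 4 * 72 = 288 ms
Total = 152 + 288 = 440 ms

440


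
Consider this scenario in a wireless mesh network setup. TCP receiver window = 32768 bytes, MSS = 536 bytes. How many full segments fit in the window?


Given: RWND = 32768 bytes, MSS = 536 bytes
Full segments = floor(RWND / MSS)
Full segments = floor(32768 / 536)
Full segments = floor(61.1343) = 61

61


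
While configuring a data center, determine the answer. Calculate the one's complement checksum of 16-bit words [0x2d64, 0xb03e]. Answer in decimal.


Given words: [0x2d64, 0xb03e]
Step 1: Sum all words
Raw sum = 11620 + 45118 = 56738
One's complement = ~56738 & 0xFFFF = 8797

8797


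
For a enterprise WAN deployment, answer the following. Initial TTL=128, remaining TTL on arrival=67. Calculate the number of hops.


Given: initial TTL = 128, received TTL = 67
Hops = initial TTL - received TTL
Hops = 128 - 67 = 61

61


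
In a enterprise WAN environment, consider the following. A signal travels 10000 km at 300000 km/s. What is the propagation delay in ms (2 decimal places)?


Given: distance = 10000 km, speed = 300000 km/s
Delay = distance / speed = 10000 / 300000 seconds
Delay in ms = 10000 * 1000 / 300000
Delay = 33.3333 ms
Rounded to 2 dp = 33.33 ms

33.33


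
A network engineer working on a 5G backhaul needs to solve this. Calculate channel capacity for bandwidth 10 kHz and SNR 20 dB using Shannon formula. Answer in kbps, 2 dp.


Given: B = 10 kHz, SNR = 20 dB
SNR linear = 10^(20/10) = 100
1 + SNR = 101
log2(101) = 6.6582114828
C = 10 * 1000 * 6.6582114828 = 66582.1148 bps
C = 66.582115 kbps -> 66.58 kbps (2 dp)

66.58


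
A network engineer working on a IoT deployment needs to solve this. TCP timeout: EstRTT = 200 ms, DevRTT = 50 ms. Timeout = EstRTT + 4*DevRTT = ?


Given: EstRTT = 200 ms, DevRTT = 50 ms
Timeout = EstRTT + 4 * DevRTT
4 * DevRTT = 4 * 50 = 200
Timeout = 200 + 200 = 400 ms

400


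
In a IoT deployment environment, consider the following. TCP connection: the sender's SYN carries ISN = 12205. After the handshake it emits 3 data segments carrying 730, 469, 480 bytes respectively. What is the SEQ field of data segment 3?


The SYN occupies sequence number ISN = 12205, so the first data byte is ISN + 1 = 12206.
SEQ of data segment i = (ISN + 1) + sum of payload sizes of segments 1..i-1.
Segment 1: SEQ = 12206, payload = 730 bytes
Segment 2: SEQ = 12936, payload = 469 bytes
Segment 3: SEQ = 13405, payload = 480 bytes
SEQ of segment 3 = 12206 + 730 + 469 = 13405

13405


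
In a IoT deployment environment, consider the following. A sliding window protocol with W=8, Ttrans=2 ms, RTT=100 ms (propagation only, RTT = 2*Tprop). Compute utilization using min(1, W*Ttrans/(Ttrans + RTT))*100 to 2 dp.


Given: W = 8, Ttrans = 2 ms, RTT = 100 ms (= 2 * Tprop, Tprop = 50 ms)
Cycle time = Ttrans + RTT = 2 + 100 = 102 ms (first packet sent until its ACK returns)
W * Ttrans = 8 * 2 = 16 ms of sending per cycle
W * Ttrans / (Ttrans + RTT) = 16 / 102 = 0.156863
U = min(1, 0.156863) = 0.156863
U% = 15.69%

15.69


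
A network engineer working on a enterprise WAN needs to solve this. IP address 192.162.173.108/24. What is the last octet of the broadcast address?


Given: IP = 192.162.173.108, prefix = /24
Host bits = 32 - 24 = 8
Network last octet = 108 AND mask = 0
Host part size = 2^8 - 1 = 255
Broadcast last octet = 0 OR 255 = 255

255


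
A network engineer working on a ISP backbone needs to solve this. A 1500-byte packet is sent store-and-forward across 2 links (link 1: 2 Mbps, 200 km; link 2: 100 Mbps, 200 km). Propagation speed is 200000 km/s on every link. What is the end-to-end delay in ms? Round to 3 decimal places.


Packet = 1500 bytes = 12000 bits. Store-and-forward: sum (t_trans + t_prop) per link.
Link 1: t_trans = 12000/(2*10^6) s = 6.0000 ms; t_prop = 200/200000 s = 1.0000 ms; subtotal = 7.0000 ms
Link 2: t_trans = 12000/(100*10^6) s = 0.1200 ms; t_prop = 200/200000 s = 1.0000 ms; subtotal = 1.1200 ms
End-to-end = 7.0000 + 1.1200 = 8.1200 ms -> 8.120 ms (3 dp)

8.120


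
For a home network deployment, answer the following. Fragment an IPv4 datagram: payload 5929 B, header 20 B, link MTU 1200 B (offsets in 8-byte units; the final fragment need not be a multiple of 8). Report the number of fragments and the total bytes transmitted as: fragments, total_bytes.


Max data per non-final fragment = floor((MTU - header)/8)*8 = floor((1200 - 20)/8)*8 = floor(1180/8)*8 = 1176 B
Final fragment needs no 8-byte alignment: it can carry up to MTU - header = 1180 B
Non-final fragments needed = ceil((payload - 1180) / 1176) = ceil(4749/1176) = ceil(4.0383) = 5
Number of fragments = 5 + 1 = 6
Fragment sizes (data): 5 * 1176 B + 49 B (last, 49 <= 1180 OK)
Total bytes sent = payload + n_frags * header = 5929 + 6*20 = 5929 + 120 = 6049 B

6, 6049


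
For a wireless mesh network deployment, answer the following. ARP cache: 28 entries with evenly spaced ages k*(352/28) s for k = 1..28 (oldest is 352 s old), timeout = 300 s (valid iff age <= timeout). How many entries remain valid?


Ages are k * 352/28 s for k = 1..28 (spacing = 12.5714 s).
Entry k is valid iff k * 352/28 <= 300 iff k <= 28 * 300 / 352 = 23.8636
n_valid = floor(23.8636) = 23
(n_stale = 28 - 23 = 5)

23


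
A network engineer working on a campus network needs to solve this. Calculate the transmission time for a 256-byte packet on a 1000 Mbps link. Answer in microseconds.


Given: packet = 256 bytes, bandwidth = 1000 Mbps
Packet in bits = 256 * 8 = 2048 bits
Bandwidth = 1000 * 10^6 = 1000000000 bps
Time = 2048 / 1000000000 seconds
Time in us = 2048 * 10^6 / 1000000000 = 2.048

2.048


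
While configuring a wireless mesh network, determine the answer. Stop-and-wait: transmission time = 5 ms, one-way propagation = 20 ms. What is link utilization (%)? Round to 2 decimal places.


Given: Ttrans = 5 ms, Tprop = 20 ms
RTT = 2 * Tprop = 2 * 20 = 40 ms
U = Ttrans / (Ttrans + RTT)
U = 5 / (5 + 40)
U = 5 / 45 = 0.111111
U% = 11.11%

11.11


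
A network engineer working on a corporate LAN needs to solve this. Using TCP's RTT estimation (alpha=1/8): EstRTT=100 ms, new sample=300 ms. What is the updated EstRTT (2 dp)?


Given: EstRTT = 100 ms, SampleRTT = 300 ms, alpha = 1/8
New EstRTT = (1 - alpha) * EstRTT + alpha * SampleRTT
(7/8) * 100 = 87.5
(1/8) * 300 = 37.5
New EstRTT = 87.5 + 37.5 = 125 ms -> 125.00 ms (2 dp)

125.00


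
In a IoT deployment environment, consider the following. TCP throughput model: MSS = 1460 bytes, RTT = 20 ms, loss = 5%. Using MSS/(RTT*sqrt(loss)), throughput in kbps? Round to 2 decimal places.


Given: MSS = 1460 bytes, RTT = 20 ms, loss = 5%
RTT in seconds = 20 / 1000 = 0.02
Loss rate = 5% = 0.05
sqrt(loss) = sqrt(0.05) = 0.223606797750
Throughput (bytes/s) = 1460 / (0.02 * 0.223606797750) = 326465.9247
Throughput (kbps) = 326465.9247 * 8 / 1000 = 2611.727398 -> 2611.73 kbps (2 dp)

2611.73


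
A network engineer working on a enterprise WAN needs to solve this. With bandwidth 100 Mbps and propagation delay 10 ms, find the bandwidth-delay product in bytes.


Given: bandwidth = 100 Mbps, delay = 10 ms
BDP in bits = 100 * 10^6 * 10 / 1000
BDP in bits = 1000000
BDP in bytes = 1000000 / 8 = 125000

125000


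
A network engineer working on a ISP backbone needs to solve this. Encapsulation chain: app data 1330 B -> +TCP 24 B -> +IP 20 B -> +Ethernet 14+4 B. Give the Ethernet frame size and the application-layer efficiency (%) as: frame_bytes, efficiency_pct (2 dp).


TCP segment = 1330 + 24 = 1354 B
IP packet = 1354 + 20 = 1374 B
Ethernet frame = 1374 + 14 + 4 = 1392 B
Efficiency = app / frame = 1330 / 1392 = 0.955460 = 95.5460% -> 95.55% (2 dp)

1392, 95.55


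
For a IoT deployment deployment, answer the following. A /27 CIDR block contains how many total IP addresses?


Given: CIDR prefix /27
Host bits = 32 - 27 = 5
Total addresses = 2^5 = 32

32


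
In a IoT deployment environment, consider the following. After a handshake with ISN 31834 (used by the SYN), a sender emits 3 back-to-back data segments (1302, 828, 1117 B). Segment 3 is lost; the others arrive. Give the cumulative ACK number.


SYN uses sequence number 31834; first data byte = ISN + 1 = 31835.
Segment 1: SEQ = 31835, len = 1302 B, covers [31835, 33136]
Segment 2: SEQ = 33137, len = 828 B, covers [33137, 33964]
Segment 3: SEQ = 33965, len = 1117 B, covers [33965, 35081] [LOST]
In-order data received: bytes [31835, 33964] (segments 1..2).
Segment 3 missing -> gap begins at byte 33965.
Cumulative ACK = next expected in-order byte = 31835 + 1302 + 828 = 33965

33965


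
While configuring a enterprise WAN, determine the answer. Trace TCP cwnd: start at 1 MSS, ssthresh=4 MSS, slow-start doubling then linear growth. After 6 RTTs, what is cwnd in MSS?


RTT 0: cwnd = 1 MSS (initial)
RTT 1: cwnd = 2 MSS (slow start, doubled)
RTT 2: cwnd = 4 MSS (slow start, doubled)
RTT 3: cwnd = 5 MSS (congestion avoidance, +1)
RTT 4: cwnd = 6 MSS (congestion avoidance, +1)
RTT 5: cwnd = 7 MSS (congestion avoidance, +1)
RTT 6: cwnd = 8 MSS (congestion avoidance, +1)

8


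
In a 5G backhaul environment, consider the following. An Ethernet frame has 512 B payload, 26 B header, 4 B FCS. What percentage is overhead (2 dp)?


Given: payload = 512 B, header = 26 B, trailer = 4 B
Overhead bytes = header + trailer = 26 + 4 = 30
Total frame = payload + overhead = 512 + 30 = 542
Overhead % = 30 / 542 * 100 = 5.5351% -> 5.54% (2 dp)

5.54


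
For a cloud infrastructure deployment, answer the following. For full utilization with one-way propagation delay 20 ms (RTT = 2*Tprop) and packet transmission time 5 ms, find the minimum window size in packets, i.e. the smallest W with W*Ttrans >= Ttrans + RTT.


Given: Ttrans = 5 ms, RTT = 40 ms (= 2 * Tprop, Tprop = 20 ms)
Time until first ACK returns = Ttrans + RTT = 5 + 40 = 45 ms
Need W * Ttrans >= Ttrans + RTT  ->  W >= (Ttrans + RTT) / Ttrans
(Ttrans + RTT) / Ttrans = 45 / 5 = 9
W_min = ceil(9) = 9

9


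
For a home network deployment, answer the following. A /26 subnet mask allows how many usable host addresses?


Given: subnet mask /26
Host bits = 32 - 26 = 6
Total addresses = 2^6 = 64
Usable hosts = 64 - 2 (network + broadcast) = 62

62


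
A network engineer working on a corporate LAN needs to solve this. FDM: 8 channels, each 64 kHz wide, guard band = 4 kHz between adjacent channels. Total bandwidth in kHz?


Given: 8 channels, 64 kHz each, guard = 4 kHz
Channel bandwidth = 8 * 64 = 512 kHz
Guard bands = 7 gaps * 4 kHz = 28 kHz
Total = 512 + 28 = 540 kHz

540


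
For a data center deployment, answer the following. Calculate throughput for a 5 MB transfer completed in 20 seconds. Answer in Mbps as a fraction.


Given: file = 5 MB, time = 20 s
File in Mb = 5 * 8 = 40 Mb
Throughput = 40 / 20 Mbps
Throughput = 2 Mbps

2


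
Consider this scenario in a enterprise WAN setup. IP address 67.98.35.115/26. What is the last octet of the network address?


Given: IP = 67.98.35.115, prefix = /26
Subnet mask = 255.255.255.192
Last octet of IP: 115
Last octet of mask: 192
Network last octet = 115 AND 192 = 64

64


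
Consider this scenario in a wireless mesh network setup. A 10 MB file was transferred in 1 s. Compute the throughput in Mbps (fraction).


Given: file = 10 MB, time = 1 s
File in Mb = 10 * 8 = 80 Mb
Throughput = 80 / 1 Mbps
Throughput = 80 Mbps

80


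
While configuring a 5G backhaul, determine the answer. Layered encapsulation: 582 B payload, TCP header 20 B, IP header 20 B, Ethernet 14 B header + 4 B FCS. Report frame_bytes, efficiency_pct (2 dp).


TCP segment = 582 + 20 = 602 B
IP packet = 602 + 20 = 622 B
Ethernet frame = 622 + 14 + 4 = 640 B
Efficiency = app / frame = 582 / 640 = 0.909375 = 90.9375% -> 90.94% (2 dp)

640, 90.94


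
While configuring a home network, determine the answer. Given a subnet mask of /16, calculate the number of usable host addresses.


Given: subnet mask /16
Host bits = 32 - 16 = 16
Total addresses = 2^16 = 65536
Usable hosts = 65536 - 2 (network + broadcast) = 65534

65534


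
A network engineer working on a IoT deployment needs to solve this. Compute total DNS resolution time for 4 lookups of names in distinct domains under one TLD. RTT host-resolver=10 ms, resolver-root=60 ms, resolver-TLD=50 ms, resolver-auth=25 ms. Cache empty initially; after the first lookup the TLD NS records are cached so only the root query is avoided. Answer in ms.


Lookup 1 (cold cache): local + root + TLD + auth = 10 + 60 + 50 + 25 = 145 ms
Lookups 2..4 (TLD NS cached -> skip root; new domain -> still ask TLD and auth): local + TLD + auth = 10 + 50 + 25 = 85 ms each
Remaining 3 lookups: 3 * 85 = 255 ms
Total = 145 + 255 = 400 ms

400


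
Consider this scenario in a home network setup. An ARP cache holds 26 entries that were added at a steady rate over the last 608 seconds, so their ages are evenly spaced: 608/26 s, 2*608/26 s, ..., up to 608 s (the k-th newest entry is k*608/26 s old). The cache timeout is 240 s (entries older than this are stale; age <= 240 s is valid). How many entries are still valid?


Ages are k * 608/26 s for k = 1..26 (spacing = 23.3846 s).
Entry k is valid iff k * 608/26 <= 240 iff k <= 26 * 240 / 608 = 10.2632
n_valid = floor(10.2632) = 10
(n_stale = 26 - 10 = 16)

10


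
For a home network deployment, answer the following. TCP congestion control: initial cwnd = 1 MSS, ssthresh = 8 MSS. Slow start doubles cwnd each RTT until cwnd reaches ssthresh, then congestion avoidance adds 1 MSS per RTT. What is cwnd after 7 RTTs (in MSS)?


RTT 0: cwnd = 1 MSS (initial)
RTT 1: cwnd = 2 MSS (slow start, doubled)
RTT 2: cwnd = 4 MSS (slow start, doubled)
RTT 3: cwnd = 8 MSS (slow start, doubled)
RTT 4: cwnd = 9 MSS (congestion avoidance, +1)
RTT 5: cwnd = 10 MSS (congestion avoidance, +1)
RTT 6: cwnd = 11 MSS (congestion avoidance, +1)
RTT 7: cwnd = 12 MSS (congestion avoidance, +1)

12


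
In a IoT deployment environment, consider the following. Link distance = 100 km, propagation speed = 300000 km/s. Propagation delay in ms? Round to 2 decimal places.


Given: distance = 100 km, speed = 300000 km/s
Delay = distance / speed = 100 / 300000 seconds
Delay in ms = 100 * 1000 / 300000
Delay = 0.3333 ms
Rounded to 2 dp = 0.33 ms

0.33


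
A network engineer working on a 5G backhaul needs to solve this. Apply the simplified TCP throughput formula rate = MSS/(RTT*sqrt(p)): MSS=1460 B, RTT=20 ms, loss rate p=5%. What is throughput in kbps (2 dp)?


Given: MSS = 1460 bytes, RTT = 20 ms, loss = 5%
RTT in seconds = 20 / 1000 = 0.02
Loss rate = 5% = 0.05
sqrt(loss) = sqrt(0.05) = 0.223606797750
Throughput (bytes/s) = 1460 / (0.02 * 0.223606797750) = 326465.9247
Throughput (kbps) = 326465.9247 * 8 / 1000 = 2611.727398 -> 2611.73 kbps (2 dp)

2611.73


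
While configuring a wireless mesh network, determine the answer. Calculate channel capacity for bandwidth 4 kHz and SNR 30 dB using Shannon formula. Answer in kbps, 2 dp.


Given: B = 4 kHz, SNR = 30 dB
SNR linear = 10^(30/10) = 1000
1 + SNR = 1001
log2(1001) = 9.9672262588
C = 4 * 1000 * 9.9672262588 = 39868.9050 bps
C = 39.868905 kbps -> 39.87 kbps (2 dp)

39.87


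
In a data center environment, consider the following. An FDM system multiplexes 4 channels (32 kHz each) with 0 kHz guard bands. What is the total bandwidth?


Given: 4 channels, 32 kHz each, guard = 0 kHz
Channel bandwidth = 4 * 32 = 128 kHz
Guard bands = 3 gaps * 0 kHz = 0 kHz
Total = 128 + 0 = 128 kHz

128


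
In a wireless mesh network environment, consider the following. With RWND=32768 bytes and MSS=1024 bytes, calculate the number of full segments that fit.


Given: RWND = 32768 bytes, MSS = 1024 bytes
Full segments = floor(RWND / MSS)
Full segments = floor(32768 / 1024)
Full segments = floor(32.0) = 32

32


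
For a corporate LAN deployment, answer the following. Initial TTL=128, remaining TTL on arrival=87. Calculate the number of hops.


Given: initial TTL = 128, received TTL = 87
Hops = initial TTL - received TTL
Hops = 128 - 87 = 41

41


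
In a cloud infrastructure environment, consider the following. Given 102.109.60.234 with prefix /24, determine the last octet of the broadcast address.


Given: IP = 102.109.60.234, prefix = /24
Host bits = 32 - 24 = 8
Network last octet = 234 AND mask = 0
Host part size = 2^8 - 1 = 255
Broadcast last octet = 0 OR 255 = 255

255


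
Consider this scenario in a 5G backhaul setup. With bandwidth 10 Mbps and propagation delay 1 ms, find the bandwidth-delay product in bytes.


Given: bandwidth = 10 Mbps, delay = 1 ms
BDP in bits = 10 * 10^6 * 1 / 1000
BDP in bits = 10000
BDP in bytes = 10000 / 8 = 1250

1250


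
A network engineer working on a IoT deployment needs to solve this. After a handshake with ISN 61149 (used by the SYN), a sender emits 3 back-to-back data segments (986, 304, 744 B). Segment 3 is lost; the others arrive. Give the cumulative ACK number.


SYN uses sequence number 61149; first data byte = ISN + 1 = 61150.
Segment 1: SEQ = 61150, len = 986 B, covers [61150, 62135]
Segment 2: SEQ = 62136, len = 304 B, covers [62136, 62439]
Segment 3: SEQ = 62440, len = 744 B, covers [62440, 63183] [LOST]
In-order data received: bytes [61150, 62439] (segments 1..2).
Segment 3 missing -> gap begins at byte 62440.
Cumulative ACK = next expected in-order byte = 61150 + 986 + 304 = 62440

62440


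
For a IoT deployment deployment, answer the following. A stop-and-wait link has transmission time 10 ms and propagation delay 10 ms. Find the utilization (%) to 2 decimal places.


Given: Ttrans = 10 ms, Tprop = 10 ms
RTT = 2 * Tprop = 2 * 10 = 20 ms
U = Ttrans / (Ttrans + RTT)
U = 10 / (10 + 20)
U = 10 / 30 = 0.333333
U% = 33.33%

33.33


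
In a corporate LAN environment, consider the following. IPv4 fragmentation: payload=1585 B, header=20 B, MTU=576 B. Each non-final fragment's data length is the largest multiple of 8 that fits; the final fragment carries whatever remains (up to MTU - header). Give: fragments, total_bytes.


Max data per non-final fragment = floor((MTU - header)/8)*8 = floor((576 - 20)/8)*8 = floor(556/8)*8 = 552 B
Final fragment needs no 8-byte alignment: it can carry up to MTU - header = 556 B
Non-final fragments needed = ceil((payload - 556) / 552) = ceil(1029/552) = ceil(1.8641) = 2
Number of fragments = 2 + 1 = 3
Fragment sizes (data): 2 * 552 B + 481 B (last, 481 <= 556 OK)
Total bytes sent = payload + n_frags * header = 1585 + 3*20 = 1585 + 60 = 1645 B

3, 1645


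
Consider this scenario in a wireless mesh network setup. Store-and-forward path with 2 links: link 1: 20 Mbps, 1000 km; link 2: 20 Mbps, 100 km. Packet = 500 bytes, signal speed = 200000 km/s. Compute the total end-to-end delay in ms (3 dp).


Packet = 500 bytes = 4000 bits. Store-and-forward: sum (t_trans + t_prop) per link.
Link 1: t_trans = 4000/(20*10^6) s = 0.2000 ms; t_prop = 1000/200000 s = 5.0000 ms; subtotal = 5.2000 ms
Link 2: t_trans = 4000/(20*10^6) s = 0.2000 ms; t_prop = 100/200000 s = 0.5000 ms; subtotal = 0.7000 ms
End-to-end = 5.2000 + 0.7000 = 5.9000 ms -> 5.900 ms (3 dp)

5.900


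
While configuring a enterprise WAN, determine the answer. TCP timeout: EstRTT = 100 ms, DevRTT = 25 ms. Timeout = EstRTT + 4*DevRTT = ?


Given: EstRTT = 100 ms, DevRTT = 25 ms
Timeout = EstRTT + 4 * DevRTT
4 * DevRTT = 4 * 25 = 100
Timeout = 100 + 100 = 200 ms

200


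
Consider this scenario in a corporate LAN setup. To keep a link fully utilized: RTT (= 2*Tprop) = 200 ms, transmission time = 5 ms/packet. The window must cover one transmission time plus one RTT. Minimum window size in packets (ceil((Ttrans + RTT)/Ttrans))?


Given: Ttrans = 5 ms, RTT = 200 ms (= 2 * Tprop, Tprop = 100 ms)
Time until first ACK returns = Ttrans + RTT = 5 + 200 = 205 ms
Need W * Ttrans >= Ttrans + RTT  ->  W >= (Ttrans + RTT) / Ttrans
(Ttrans + RTT) / Ttrans = 205 / 5 = 41
W_min = ceil(41) = 41

41


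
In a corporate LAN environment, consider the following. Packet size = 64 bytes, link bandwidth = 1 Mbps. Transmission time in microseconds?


Given: packet = 64 bytes, bandwidth = 1 Mbps
Packet in bits = 64 * 8 = 512 bits
Bandwidth = 1 * 10^6 = 1000000 bps
Time = 512 / 1000000 seconds
Time in us = 512 * 10^6 / 1000000 = 512

512


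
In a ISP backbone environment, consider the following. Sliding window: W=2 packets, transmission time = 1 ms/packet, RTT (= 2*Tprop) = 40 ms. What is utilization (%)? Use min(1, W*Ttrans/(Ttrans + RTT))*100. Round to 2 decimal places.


Given: W = 2, Ttrans = 1 ms, RTT = 40 ms (= 2 * Tprop, Tprop = 20 ms)
Cycle time = Ttrans + RTT = 1 + 40 = 41 ms (first packet sent until its ACK returns)
W * Ttrans = 2 * 1 = 2 ms of sending per cycle
W * Ttrans / (Ttrans + RTT) = 2 / 41 = 0.048780
U = min(1, 0.048780) = 0.048780
U% = 4.88%

4.88


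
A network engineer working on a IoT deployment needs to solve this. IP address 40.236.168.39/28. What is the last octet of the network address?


Given: IP = 40.236.168.39, prefix = /28
Subnet mask = 255.255.255.240
Last octet of IP: 39
Last octet of mask: 240
Network last octet = 39 AND 240 = 32

32


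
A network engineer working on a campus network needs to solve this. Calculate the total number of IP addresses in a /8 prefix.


Given: CIDR prefix /8
Host bits = 32 - 8 = 24
Total addresses = 2^24 = 16777216

16777216


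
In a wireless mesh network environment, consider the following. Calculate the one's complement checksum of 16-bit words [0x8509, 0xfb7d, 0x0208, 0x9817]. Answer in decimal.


Given words: [0x8509, 0xfb7d, 0x0208, 0x9817]
Step 1: Sum all words
Raw sum = 34057 + 64381 + 520 + 38935 = 137893
Step 2: Fold carry: (6821 + 2) = 6823
One's complement = ~6823 & 0xFFFF = 58712

58712


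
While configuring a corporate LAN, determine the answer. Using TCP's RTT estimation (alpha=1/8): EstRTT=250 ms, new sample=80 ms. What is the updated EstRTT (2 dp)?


Given: EstRTT = 250 ms, SampleRTT = 80 ms, alpha = 1/8
New EstRTT = (1 - alpha) * EstRTT + alpha * SampleRTT
(7/8) * 250 = 218.75
(1/8) * 80 = 10
New EstRTT = 218.75 + 10 = 228.75 ms -> 228.75 ms (2 dp)

228.75


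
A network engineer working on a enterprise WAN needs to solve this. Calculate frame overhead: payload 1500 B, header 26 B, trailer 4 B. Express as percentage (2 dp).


Given: payload = 1500 B, header = 26 B, trailer = 4 B
Overhead bytes = header + trailer = 26 + 4 = 30
Total frame = payload + overhead = 1500 + 30 = 1530
Overhead % = 30 / 1530 * 100 = 1.9608% -> 1.96% (2 dp)

1.96


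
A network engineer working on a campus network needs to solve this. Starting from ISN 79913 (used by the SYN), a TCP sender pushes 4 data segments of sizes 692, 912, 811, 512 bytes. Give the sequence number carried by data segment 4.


The SYN occupies sequence number ISN = 79913, so the first data byte is ISN + 1 = 79914.
SEQ of data segment i = (ISN + 1) + sum of payload sizes of segments 1..i-1.
Segment 1: SEQ = 79914, payload = 692 bytes
Segment 2: SEQ = 80606, payload = 912 bytes
Segment 3: SEQ = 81518, payload = 811 bytes
Segment 4: SEQ = 82329, payload = 512 bytes
SEQ of segment 4 = 79914 + 692 + 912 + 811 = 82329

82329


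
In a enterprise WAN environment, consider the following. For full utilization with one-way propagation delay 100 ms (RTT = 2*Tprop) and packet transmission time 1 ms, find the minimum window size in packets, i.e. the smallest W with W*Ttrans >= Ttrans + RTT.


Given: Ttrans = 1 ms, RTT = 200 ms (= 2 * Tprop, Tprop = 100 ms)
Time until first ACK returns = Ttrans + RTT = 1 + 200 = 201 ms
Need W * Ttrans >= Ttrans + RTT  ->  W >= (Ttrans + RTT) / Ttrans
(Ttrans + RTT) / Ttrans = 201 / 1 = 201
W_min = ceil(201) = 201

201


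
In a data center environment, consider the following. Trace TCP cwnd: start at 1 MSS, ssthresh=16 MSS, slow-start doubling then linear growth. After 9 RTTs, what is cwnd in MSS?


RTT 0: cwnd = 1 MSS (initial)
RTT 1: cwnd = 2 MSS (slow start, doubled)
RTT 2: cwnd = 4 MSS (slow start, doubled)
RTT 3: cwnd = 8 MSS (slow start, doubled)
RTT 4: cwnd = 16 MSS (slow start, doubled)
RTT 5: cwnd = 17 MSS (congestion avoidance, +1)
RTT 6: cwnd = 18 MSS (congestion avoidance, +1)
RTT 7: cwnd = 19 MSS (congestion avoidance, +1)
RTT 8: cwnd = 20 MSS (congestion avoidance, +1)
RTT 9: cwnd = 21 MSS (congestion avoidance, +1)

21


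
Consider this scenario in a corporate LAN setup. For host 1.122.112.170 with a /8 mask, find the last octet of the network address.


Given: IP = 1.122.112.170, prefix = /8
Subnet mask = 255.0.0.0
Last octet of IP: 170
Last octet of mask: 0
Network last octet = 170 AND 0 = 0

0


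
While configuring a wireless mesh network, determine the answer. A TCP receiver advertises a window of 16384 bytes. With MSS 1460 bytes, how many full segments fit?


Given: RWND = 16384 bytes, MSS = 1460 bytes
Full segments = floor(RWND / MSS)
Full segments = floor(16384 / 1460)
Full segments = floor(11.2219) = 11

11


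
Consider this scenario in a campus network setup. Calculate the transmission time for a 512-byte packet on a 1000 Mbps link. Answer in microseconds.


Given: packet = 512 bytes, bandwidth = 1000 Mbps
Packet in bits = 512 * 8 = 4096 bits
Bandwidth = 1000 * 10^6 = 1000000000 bps
Time = 4096 / 1000000000 seconds
Time in us = 4096 * 10^6 / 1000000000 = 4.096

4.096


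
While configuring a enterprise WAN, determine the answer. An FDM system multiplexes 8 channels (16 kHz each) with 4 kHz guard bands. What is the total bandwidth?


Given: 8 channels, 16 kHz each, guard = 4 kHz
Channel bandwidth = 8 * 16 = 128 kHz
Guard bands = 7 gaps * 4 kHz = 28 kHz
Total = 128 + 28 = 156 kHz

156


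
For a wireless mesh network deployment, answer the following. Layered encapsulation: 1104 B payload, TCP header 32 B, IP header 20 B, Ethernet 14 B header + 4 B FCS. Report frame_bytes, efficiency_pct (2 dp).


TCP segment = 1104 + 32 = 1136 B
IP packet = 1136 + 20 = 1156 B
Ethernet frame = 1156 + 14 + 4 = 1174 B
Efficiency = app / frame = 1104 / 1174 = 0.940375 = 94.0375% -> 94.04% (2 dp)

1174, 94.04


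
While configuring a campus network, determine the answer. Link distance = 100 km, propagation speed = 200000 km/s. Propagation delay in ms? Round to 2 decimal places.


Given: distance = 100 km, speed = 200000 km/s
Delay = distance / speed = 100 / 200000 seconds
Delay in ms = 100 * 1000 / 200000
Delay = 0.5000 ms
Rounded to 2 dp = 0.50 ms

0.50


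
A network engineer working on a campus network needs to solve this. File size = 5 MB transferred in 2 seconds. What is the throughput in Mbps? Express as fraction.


Given: file = 5 MB, time = 2 s
File in Mb = 5 * 8 = 40 Mb
Throughput = 40 / 2 Mbps
Throughput = 20 Mbps

20


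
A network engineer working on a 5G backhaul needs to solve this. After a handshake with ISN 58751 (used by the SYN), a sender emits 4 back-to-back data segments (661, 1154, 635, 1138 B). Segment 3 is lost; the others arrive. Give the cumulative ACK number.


SYN uses sequence number 58751; first data byte = ISN + 1 = 58752.
Segment 1: SEQ = 58752, len = 661 B, covers [58752, 59412]
Segment 2: SEQ = 59413, len = 1154 B, covers [59413, 60566]
Segment 3: SEQ = 60567, len = 635 B, covers [60567, 61201] [LOST]
Segment 4: SEQ = 61202, len = 1138 B, covers [61202, 62339]
In-order data received: bytes [58752, 60566] (segments 1..2).
Segment 3 missing -> gap begins at byte 60567; later segments buffered out of order.
Cumulative ACK = next expected in-order byte = 58752 + 661 + 1154 = 60567

60567


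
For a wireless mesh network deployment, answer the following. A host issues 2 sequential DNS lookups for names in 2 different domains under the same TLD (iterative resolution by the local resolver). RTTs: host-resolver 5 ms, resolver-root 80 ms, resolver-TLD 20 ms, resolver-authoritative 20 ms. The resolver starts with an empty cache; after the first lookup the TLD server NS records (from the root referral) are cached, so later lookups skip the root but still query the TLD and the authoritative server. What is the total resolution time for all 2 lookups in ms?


Lookup 1 (cold cache): local + root + TLD + auth = 5 + 80 + 20 + 20 = 125 ms
Lookups 2..2 (TLD NS cached -> skip root; new domain -> still ask TLD and auth): local + TLD + auth = 5 + 20 + 20 = 45 ms each
Remaining 1 lookups: 1 * 45 = 45 ms
Total = 125 + 45 = 170 ms

170


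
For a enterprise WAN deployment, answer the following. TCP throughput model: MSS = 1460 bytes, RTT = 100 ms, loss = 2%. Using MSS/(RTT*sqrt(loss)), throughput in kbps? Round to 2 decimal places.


Given: MSS = 1460 bytes, RTT = 100 ms, loss = 2%
RTT in seconds = 100 / 1000 = 0.1
Loss rate = 2% = 0.02
sqrt(loss) = sqrt(0.02) = 0.141421356237
Throughput (bytes/s) = 1460 / (0.1 * 0.141421356237) = 103237.5901
Throughput (kbps) = 103237.5901 * 8 / 1000 = 825.900720 -> 825.90 kbps (2 dp)

825.90


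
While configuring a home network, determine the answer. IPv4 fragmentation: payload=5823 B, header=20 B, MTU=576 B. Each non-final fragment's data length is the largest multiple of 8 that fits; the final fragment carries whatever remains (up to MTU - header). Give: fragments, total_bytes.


Max data per non-final fragment = floor((MTU - header)/8)*8 = floor((576 - 20)/8)*8 = floor(556/8)*8 = 552 B
Final fragment needs no 8-byte alignment: it can carry up to MTU - header = 556 B
Non-final fragments needed = ceil((payload - 556) / 552) = ceil(5267/552) = ceil(9.5417) = 10
Number of fragments = 10 + 1 = 11
Fragment sizes (data): 10 * 552 B + 303 B (last, 303 <= 556 OK)
Total bytes sent = payload + n_frags * header = 5823 + 11*20 = 5823 + 220 = 6043 B

11, 6043


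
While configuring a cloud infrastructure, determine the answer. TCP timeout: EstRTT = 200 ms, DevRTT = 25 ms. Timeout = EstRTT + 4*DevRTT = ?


Given: EstRTT = 200 ms, DevRTT = 25 ms
Timeout = EstRTT + 4 * DevRTT
4 * DevRTT = 4 * 25 = 100
Timeout = 200 + 100 = 300 ms

300


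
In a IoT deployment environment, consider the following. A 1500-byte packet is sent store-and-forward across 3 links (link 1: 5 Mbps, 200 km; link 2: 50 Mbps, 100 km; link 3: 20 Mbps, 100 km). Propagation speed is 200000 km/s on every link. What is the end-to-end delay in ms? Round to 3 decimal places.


Packet = 1500 bytes = 12000 bits. Store-and-forward: sum (t_trans + t_prop) per link.
Link 1: t_trans = 12000/(5*10^6) s = 2.4000 ms; t_prop = 200/200000 s = 1.0000 ms; subtotal = 3.4000 ms
Link 2: t_trans = 12000/(50*10^6) s = 0.2400 ms; t_prop = 100/200000 s = 0.5000 ms; subtotal = 0.7400 ms
Link 3: t_trans = 12000/(20*10^6) s = 0.6000 ms; t_prop = 100/200000 s = 0.5000 ms; subtotal = 1.1000 ms
End-to-end = 3.4000 + 0.7400 + 1.1000 = 5.2400 ms -> 5.240 ms (3 dp)

5.240


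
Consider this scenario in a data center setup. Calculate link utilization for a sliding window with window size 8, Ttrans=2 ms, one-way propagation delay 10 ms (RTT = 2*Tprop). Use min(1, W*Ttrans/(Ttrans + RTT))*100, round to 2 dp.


Given: W = 8, Ttrans = 2 ms, RTT = 20 ms (= 2 * Tprop, Tprop = 10 ms)
Cycle time = Ttrans + RTT = 2 + 20 = 22 ms (first packet sent until its ACK returns)
W * Ttrans = 8 * 2 = 16 ms of sending per cycle
W * Ttrans / (Ttrans + RTT) = 16 / 22 = 0.727273
U = min(1, 0.727273) = 0.727273
U% = 72.73%

72.73


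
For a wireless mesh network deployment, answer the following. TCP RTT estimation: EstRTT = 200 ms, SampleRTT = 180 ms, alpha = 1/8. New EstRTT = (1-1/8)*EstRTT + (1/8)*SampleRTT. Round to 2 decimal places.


Given: EstRTT = 200 ms, SampleRTT = 180 ms, alpha = 1/8
New EstRTT = (1 - alpha) * EstRTT + alpha * SampleRTT
(7/8) * 200 = 175
(1/8) * 180 = 22.5
New EstRTT = 175 + 22.5 = 197.5 ms -> 197.50 ms (2 dp)

197.50


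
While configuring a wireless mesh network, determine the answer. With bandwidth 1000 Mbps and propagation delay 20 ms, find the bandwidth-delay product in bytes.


Given: bandwidth = 1000 Mbps, delay = 20 ms
BDP in bits = 1000 * 10^6 * 20 / 1000
BDP in bits = 20000000
BDP in bytes = 20000000 / 8 = 2500000

2500000


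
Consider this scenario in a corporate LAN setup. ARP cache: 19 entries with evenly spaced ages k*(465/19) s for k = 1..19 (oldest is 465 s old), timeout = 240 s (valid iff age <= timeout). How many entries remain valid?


Ages are k * 465/19 s for k = 1..19 (spacing = 24.4737 s).
Entry k is valid iff k * 465/19 <= 240 iff k <= 19 * 240 / 465 = 9.8065
n_valid = floor(9.8065) = 9
(n_stale = 19 - 9 = 10)

9


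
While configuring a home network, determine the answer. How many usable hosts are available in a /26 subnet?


Given: subnet mask /26
Host bits = 32 - 26 = 6
Total addresses = 2^6 = 64
Usable hosts = 64 - 2 (network + broadcast) = 62

62
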